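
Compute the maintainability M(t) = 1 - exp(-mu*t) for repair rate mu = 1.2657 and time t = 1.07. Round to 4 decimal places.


mu = 1.2657, t = 1.07
mu * t = 1.2657 * 1.07 = 1.3543
exp(-1.3543) = 0.2581
M(t) = 1 - 0.2581
M(t) = 0.7419

0.7419


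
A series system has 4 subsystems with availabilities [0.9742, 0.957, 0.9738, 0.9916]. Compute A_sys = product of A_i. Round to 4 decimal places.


Subsystems: [0.9742, 0.957, 0.9738, 0.9916]
After subsystem 1 (A=0.9742): product = 0.9742
After subsystem 2 (A=0.957): product = 0.9323
After subsystem 3 (A=0.9738): product = 0.9079
After subsystem 4 (A=0.9916): product = 0.9003
A_sys = 0.9003

0.9003


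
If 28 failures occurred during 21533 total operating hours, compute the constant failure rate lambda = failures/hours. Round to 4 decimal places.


failures = 28
total_hours = 21533
lambda = 28 / 21533
lambda = 0.0013

0.0013


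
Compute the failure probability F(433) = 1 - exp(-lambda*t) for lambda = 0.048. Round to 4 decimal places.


lambda = 0.048, t = 433
lambda * t = 20.784
exp(-20.784) = 0.0
F(t) = 1 - 0.0
F(t) = 1.0

1.0


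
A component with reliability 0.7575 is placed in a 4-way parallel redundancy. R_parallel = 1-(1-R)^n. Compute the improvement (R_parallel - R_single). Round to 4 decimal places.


R_single = 0.7575, n = 4
1 - R_single = 0.2425
(1 - R_single)^n = 0.2425^4 = 0.0035
R_parallel = 1 - 0.0035 = 0.9965
Improvement = 0.9965 - 0.7575
Improvement = 0.239

0.239


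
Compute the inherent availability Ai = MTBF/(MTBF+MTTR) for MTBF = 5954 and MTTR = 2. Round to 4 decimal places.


MTBF = 5954
MTTR = 2
MTBF + MTTR = 5956
Ai = 5954 / 5956
Ai = 0.9997

0.9997


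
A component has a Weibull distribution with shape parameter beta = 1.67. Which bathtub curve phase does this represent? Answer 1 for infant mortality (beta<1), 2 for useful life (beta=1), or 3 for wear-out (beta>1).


beta = 1.67
Compare beta to 1:
beta < 1 => infant mortality (phase 1)
beta = 1 => useful life (phase 2)
beta > 1 => wear-out (phase 3)
Since beta = 1.67, this is wear-out (increasing failure rate)
Phase = 3

3


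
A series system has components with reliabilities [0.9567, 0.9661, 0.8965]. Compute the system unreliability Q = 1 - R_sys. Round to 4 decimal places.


Components: [0.9567, 0.9661, 0.8965]
After component 1: product = 0.9567
After component 2: product = 0.9243
After component 3: product = 0.8286
R_sys = 0.8286
Q = 1 - 0.8286 = 0.1714

0.1714


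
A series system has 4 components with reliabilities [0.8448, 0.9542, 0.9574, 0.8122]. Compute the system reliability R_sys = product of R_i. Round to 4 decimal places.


Components: [0.8448, 0.9542, 0.9574, 0.8122]
After component 1 (R=0.8448): product = 0.8448
After component 2 (R=0.9542): product = 0.8061
After component 3 (R=0.9574): product = 0.7718
After component 4 (R=0.8122): product = 0.6268
R_sys = 0.6268

0.6268


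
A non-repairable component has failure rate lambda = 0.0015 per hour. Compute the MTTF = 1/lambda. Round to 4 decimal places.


lambda = 0.0015
MTTF = 1 / 0.0015
MTTF = 666.6667

666.6667


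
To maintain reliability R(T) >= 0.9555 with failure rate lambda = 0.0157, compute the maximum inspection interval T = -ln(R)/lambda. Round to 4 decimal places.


R_target = 0.9555
lambda = 0.0157
-ln(0.9555) = 0.0455
T = 0.0455 / 0.0157
T = 2.8994

2.8994


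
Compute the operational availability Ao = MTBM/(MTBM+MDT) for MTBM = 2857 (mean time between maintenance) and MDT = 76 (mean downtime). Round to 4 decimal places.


MTBM = 2857
MDT = 76
MTBM + MDT = 2933
Ao = 2857 / 2933
Ao = 0.9741

0.9741


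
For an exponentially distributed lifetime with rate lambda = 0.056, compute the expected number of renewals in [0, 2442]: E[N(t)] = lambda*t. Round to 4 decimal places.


lambda = 0.056
t = 2442
E[N(t)] = lambda * t
E[N(t)] = 0.056 * 2442
E[N(t)] = 136.752

136.752


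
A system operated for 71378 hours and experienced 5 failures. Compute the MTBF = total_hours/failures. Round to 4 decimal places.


total_hours = 71378
failures = 5
MTBF = 71378 / 5
MTBF = 14275.6

14275.6


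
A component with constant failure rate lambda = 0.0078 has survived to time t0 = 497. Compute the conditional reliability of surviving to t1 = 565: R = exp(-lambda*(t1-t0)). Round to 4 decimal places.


lambda = 0.0078
t0 = 497, t1 = 565
t1 - t0 = 68
lambda * (t1-t0) = 0.0078 * 68 = 0.5304
R = exp(-0.5304)
R = 0.5884

0.5884


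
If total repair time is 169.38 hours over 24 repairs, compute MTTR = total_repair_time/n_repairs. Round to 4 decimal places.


total_repair_time = 169.38
n_repairs = 24
MTTR = 169.38 / 24
MTTR = 7.0575

7.0575


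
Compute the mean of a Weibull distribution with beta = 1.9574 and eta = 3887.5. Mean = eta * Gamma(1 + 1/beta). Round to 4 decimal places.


beta = 1.9574, eta = 3887.5
1/beta = 0.5109
1 + 1/beta = 1.5109
Gamma(1.5109) = 0.8866
Mean = 3887.5 * 0.8866
Mean = 3446.7656

3446.7656


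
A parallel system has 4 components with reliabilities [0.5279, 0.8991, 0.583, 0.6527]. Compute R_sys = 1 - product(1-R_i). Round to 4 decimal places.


Components: [0.5279, 0.8991, 0.583, 0.6527]
(1 - 0.5279) = 0.4721, running product = 0.4721
(1 - 0.8991) = 0.1009, running product = 0.0476
(1 - 0.583) = 0.417, running product = 0.0199
(1 - 0.6527) = 0.3473, running product = 0.0069
Product of (1-R_i) = 0.0069
R_sys = 1 - 0.0069 = 0.9931

0.9931


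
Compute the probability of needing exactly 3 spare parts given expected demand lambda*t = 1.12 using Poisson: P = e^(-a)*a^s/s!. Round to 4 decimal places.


a = 1.12, s = 3
e^(-a) = e^(-1.12) = 0.3263
a^s = 1.12^3 = 1.4049
s! = 6
P = 0.3263 * 1.4049 / 6
P = 0.0764

0.0764


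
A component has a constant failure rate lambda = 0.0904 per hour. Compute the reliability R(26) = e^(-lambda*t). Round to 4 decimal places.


lambda = 0.0904
t = 26
lambda * t = 2.3504
R(t) = e^(-2.3504)
R(t) = 0.0953

0.0953


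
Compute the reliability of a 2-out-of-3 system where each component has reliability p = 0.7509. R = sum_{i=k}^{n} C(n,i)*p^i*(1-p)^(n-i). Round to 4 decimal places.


k = 2, n = 3, p = 0.7509
i=2: C(3,2)=3 * 0.7509^2 * 0.2491^1 = 0.4214
i=3: C(3,3)=1 * 0.7509^3 * 0.2491^0 = 0.4234
R = sum of terms = 0.8448

0.8448


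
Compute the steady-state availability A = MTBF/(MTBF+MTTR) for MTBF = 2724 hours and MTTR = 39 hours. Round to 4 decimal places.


MTBF = 2724
MTTR = 39
MTBF + MTTR = 2763
A = 2724 / 2763
A = 0.9859

0.9859


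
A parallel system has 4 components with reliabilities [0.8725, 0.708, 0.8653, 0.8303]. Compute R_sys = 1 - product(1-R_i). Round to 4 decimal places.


Components: [0.8725, 0.708, 0.8653, 0.8303]
(1 - 0.8725) = 0.1275, running product = 0.1275
(1 - 0.708) = 0.292, running product = 0.0372
(1 - 0.8653) = 0.1347, running product = 0.005
(1 - 0.8303) = 0.1697, running product = 0.0009
Product of (1-R_i) = 0.0009
R_sys = 1 - 0.0009 = 0.9991

0.9991


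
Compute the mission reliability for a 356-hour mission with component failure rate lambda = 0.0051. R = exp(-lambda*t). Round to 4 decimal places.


lambda = 0.0051
mission_time = 356
lambda * t = 0.0051 * 356 = 1.8156
R = exp(-1.8156)
R = 0.1627

0.1627


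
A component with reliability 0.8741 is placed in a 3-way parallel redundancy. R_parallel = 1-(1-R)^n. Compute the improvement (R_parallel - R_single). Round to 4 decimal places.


R_single = 0.8741, n = 3
1 - R_single = 0.1259
(1 - R_single)^n = 0.1259^3 = 0.002
R_parallel = 1 - 0.002 = 0.998
Improvement = 0.998 - 0.8741
Improvement = 0.1239

0.1239


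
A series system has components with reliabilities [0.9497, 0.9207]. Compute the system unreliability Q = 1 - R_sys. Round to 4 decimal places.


Components: [0.9497, 0.9207]
After component 1: product = 0.9497
After component 2: product = 0.8744
R_sys = 0.8744
Q = 1 - 0.8744 = 0.1256

0.1256


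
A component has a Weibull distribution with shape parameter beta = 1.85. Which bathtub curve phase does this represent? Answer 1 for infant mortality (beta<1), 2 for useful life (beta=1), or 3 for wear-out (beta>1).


beta = 1.85
Compare beta to 1:
beta < 1 => infant mortality (phase 1)
beta = 1 => useful life (phase 2)
beta > 1 => wear-out (phase 3)
Since beta = 1.85, this is wear-out (increasing failure rate)
Phase = 3

3


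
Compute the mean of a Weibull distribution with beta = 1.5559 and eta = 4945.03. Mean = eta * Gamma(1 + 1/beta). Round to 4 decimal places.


beta = 1.5559, eta = 4945.03
1/beta = 0.6427
1 + 1/beta = 1.6427
Gamma(1.6427) = 0.899
Mean = 4945.03 * 0.899
Mean = 4445.7541

4445.7541


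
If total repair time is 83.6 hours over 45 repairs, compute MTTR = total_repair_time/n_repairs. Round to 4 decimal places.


total_repair_time = 83.6
n_repairs = 45
MTTR = 83.6 / 45
MTTR = 1.8578

1.8578


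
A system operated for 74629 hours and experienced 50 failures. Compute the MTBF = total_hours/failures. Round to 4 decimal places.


total_hours = 74629
failures = 50
MTBF = 74629 / 50
MTBF = 1492.58

1492.58


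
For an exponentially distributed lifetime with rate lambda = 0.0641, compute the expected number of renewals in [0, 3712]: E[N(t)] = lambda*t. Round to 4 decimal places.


lambda = 0.0641
t = 3712
E[N(t)] = lambda * t
E[N(t)] = 0.0641 * 3712
E[N(t)] = 237.9392

237.9392


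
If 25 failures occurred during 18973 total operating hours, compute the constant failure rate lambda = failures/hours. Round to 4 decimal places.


failures = 25
total_hours = 18973
lambda = 25 / 18973
lambda = 0.0013

0.0013


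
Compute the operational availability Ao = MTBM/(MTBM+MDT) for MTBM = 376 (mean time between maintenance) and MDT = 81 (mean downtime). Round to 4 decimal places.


MTBM = 376
MDT = 81
MTBM + MDT = 457
Ao = 376 / 457
Ao = 0.8228

0.8228


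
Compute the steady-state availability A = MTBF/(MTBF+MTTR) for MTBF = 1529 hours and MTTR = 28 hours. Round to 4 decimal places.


MTBF = 1529
MTTR = 28
MTBF + MTTR = 1557
A = 1529 / 1557
A = 0.982

0.982


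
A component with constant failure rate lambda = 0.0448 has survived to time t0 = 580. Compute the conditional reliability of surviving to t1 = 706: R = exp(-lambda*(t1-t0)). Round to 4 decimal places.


lambda = 0.0448
t0 = 580, t1 = 706
t1 - t0 = 126
lambda * (t1-t0) = 0.0448 * 126 = 5.6448
R = exp(-5.6448)
R = 0.0035

0.0035


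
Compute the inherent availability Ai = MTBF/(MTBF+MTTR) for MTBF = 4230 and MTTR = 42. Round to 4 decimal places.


MTBF = 4230
MTTR = 42
MTBF + MTTR = 4272
Ai = 4230 / 4272
Ai = 0.9902

0.9902


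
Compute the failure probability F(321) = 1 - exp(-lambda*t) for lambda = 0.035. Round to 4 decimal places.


lambda = 0.035, t = 321
lambda * t = 11.235
exp(-11.235) = 0.0
F(t) = 1 - 0.0
F(t) = 1.0

1.0


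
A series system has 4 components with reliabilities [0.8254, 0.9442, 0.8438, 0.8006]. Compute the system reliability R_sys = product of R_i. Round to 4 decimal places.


Components: [0.8254, 0.9442, 0.8438, 0.8006]
After component 1 (R=0.8254): product = 0.8254
After component 2 (R=0.9442): product = 0.7793
After component 3 (R=0.8438): product = 0.6576
After component 4 (R=0.8006): product = 0.5265
R_sys = 0.5265

0.5265


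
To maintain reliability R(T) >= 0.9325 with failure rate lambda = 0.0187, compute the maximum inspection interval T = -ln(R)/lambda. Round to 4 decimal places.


R_target = 0.9325
lambda = 0.0187
-ln(0.9325) = 0.0699
T = 0.0699 / 0.0187
T = 3.7372

3.7372


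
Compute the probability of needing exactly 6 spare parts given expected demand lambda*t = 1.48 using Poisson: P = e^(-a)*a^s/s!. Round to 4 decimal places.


a = 1.48, s = 6
e^(-a) = e^(-1.48) = 0.2276
a^s = 1.48^6 = 10.5092
s! = 720
P = 0.2276 * 10.5092 / 720
P = 0.0033

0.0033


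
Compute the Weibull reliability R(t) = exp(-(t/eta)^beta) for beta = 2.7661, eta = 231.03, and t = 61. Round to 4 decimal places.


beta = 2.7661, eta = 231.03, t = 61
t/eta = 61 / 231.03 = 0.264
(t/eta)^beta = 0.264^2.7661 = 0.0251
R(t) = exp(-0.0251)
R(t) = 0.9752

0.9752


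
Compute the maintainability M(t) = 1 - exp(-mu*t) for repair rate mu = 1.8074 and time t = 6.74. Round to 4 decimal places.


mu = 1.8074, t = 6.74
mu * t = 1.8074 * 6.74 = 12.1819
exp(-12.1819) = 0.0
M(t) = 1 - 0.0
M(t) = 1.0

1.0


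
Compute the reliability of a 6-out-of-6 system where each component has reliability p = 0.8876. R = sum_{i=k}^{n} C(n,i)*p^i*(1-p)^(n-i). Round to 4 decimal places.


k = 6, n = 6, p = 0.8876
i=6: C(6,6)=1 * 0.8876^6 * 0.1124^0 = 0.489
R = sum of terms = 0.489

0.489


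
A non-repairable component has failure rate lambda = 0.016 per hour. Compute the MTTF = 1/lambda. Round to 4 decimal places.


lambda = 0.016
MTTF = 1 / 0.016
MTTF = 62.5

62.5


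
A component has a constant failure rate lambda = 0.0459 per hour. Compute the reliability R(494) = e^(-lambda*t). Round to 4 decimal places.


lambda = 0.0459
t = 494
lambda * t = 22.6746
R(t) = e^(-22.6746)
R(t) = 0.0

0.0


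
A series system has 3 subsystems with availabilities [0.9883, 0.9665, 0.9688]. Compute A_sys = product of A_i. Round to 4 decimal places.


Subsystems: [0.9883, 0.9665, 0.9688]
After subsystem 1 (A=0.9883): product = 0.9883
After subsystem 2 (A=0.9665): product = 0.9552
After subsystem 3 (A=0.9688): product = 0.9254
A_sys = 0.9254

0.9254


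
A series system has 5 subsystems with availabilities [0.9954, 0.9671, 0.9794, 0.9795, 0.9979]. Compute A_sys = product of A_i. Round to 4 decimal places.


Subsystems: [0.9954, 0.9671, 0.9794, 0.9795, 0.9979]
After subsystem 1 (A=0.9954): product = 0.9954
After subsystem 2 (A=0.9671): product = 0.9627
After subsystem 3 (A=0.9794): product = 0.9428
After subsystem 4 (A=0.9795): product = 0.9235
After subsystem 5 (A=0.9979): product = 0.9216
A_sys = 0.9216

0.9216


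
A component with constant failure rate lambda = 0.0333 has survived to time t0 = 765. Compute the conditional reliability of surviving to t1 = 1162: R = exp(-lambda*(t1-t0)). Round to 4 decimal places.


lambda = 0.0333
t0 = 765, t1 = 1162
t1 - t0 = 397
lambda * (t1-t0) = 0.0333 * 397 = 13.2201
R = exp(-13.2201)
R = 0.0

0.0


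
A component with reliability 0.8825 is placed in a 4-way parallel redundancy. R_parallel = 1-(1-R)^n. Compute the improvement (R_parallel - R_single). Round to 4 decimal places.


R_single = 0.8825, n = 4
1 - R_single = 0.1175
(1 - R_single)^n = 0.1175^4 = 0.0002
R_parallel = 1 - 0.0002 = 0.9998
Improvement = 0.9998 - 0.8825
Improvement = 0.1173

0.1173


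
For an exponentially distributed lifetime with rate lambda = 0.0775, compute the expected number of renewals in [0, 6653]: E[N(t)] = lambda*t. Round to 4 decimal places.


lambda = 0.0775
t = 6653
E[N(t)] = lambda * t
E[N(t)] = 0.0775 * 6653
E[N(t)] = 515.6075

515.6075


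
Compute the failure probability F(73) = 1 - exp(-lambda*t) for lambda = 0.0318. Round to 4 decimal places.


lambda = 0.0318, t = 73
lambda * t = 2.3214
exp(-2.3214) = 0.0981
F(t) = 1 - 0.0981
F(t) = 0.9019

0.9019


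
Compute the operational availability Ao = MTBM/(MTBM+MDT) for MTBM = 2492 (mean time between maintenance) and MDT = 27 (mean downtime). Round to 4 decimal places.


MTBM = 2492
MDT = 27
MTBM + MDT = 2519
Ao = 2492 / 2519
Ao = 0.9893

0.9893


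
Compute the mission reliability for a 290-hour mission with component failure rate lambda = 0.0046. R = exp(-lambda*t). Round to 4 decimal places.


lambda = 0.0046
mission_time = 290
lambda * t = 0.0046 * 290 = 1.334
R = exp(-1.334)
R = 0.2634

0.2634


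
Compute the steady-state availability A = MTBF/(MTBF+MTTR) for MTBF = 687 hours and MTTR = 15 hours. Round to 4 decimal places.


MTBF = 687
MTTR = 15
MTBF + MTTR = 702
A = 687 / 702
A = 0.9786

0.9786


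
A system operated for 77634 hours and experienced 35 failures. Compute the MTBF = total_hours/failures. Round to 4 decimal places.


total_hours = 77634
failures = 35
MTBF = 77634 / 35
MTBF = 2218.1143

2218.1143


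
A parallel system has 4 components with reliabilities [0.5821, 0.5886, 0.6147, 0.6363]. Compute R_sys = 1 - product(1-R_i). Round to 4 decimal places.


Components: [0.5821, 0.5886, 0.6147, 0.6363]
(1 - 0.5821) = 0.4179, running product = 0.4179
(1 - 0.5886) = 0.4114, running product = 0.1719
(1 - 0.6147) = 0.3853, running product = 0.0662
(1 - 0.6363) = 0.3637, running product = 0.0241
Product of (1-R_i) = 0.0241
R_sys = 1 - 0.0241 = 0.9759

0.9759


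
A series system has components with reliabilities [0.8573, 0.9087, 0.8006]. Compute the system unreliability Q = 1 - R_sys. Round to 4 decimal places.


Components: [0.8573, 0.9087, 0.8006]
After component 1: product = 0.8573
After component 2: product = 0.779
After component 3: product = 0.6237
R_sys = 0.6237
Q = 1 - 0.6237 = 0.3763

0.3763


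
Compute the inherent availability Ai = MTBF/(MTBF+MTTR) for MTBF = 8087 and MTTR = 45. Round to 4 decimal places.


MTBF = 8087
MTTR = 45
MTBF + MTTR = 8132
Ai = 8087 / 8132
Ai = 0.9945

0.9945


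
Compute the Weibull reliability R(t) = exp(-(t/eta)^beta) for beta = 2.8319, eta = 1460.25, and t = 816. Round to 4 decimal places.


beta = 2.8319, eta = 1460.25, t = 816
t/eta = 816 / 1460.25 = 0.5588
(t/eta)^beta = 0.5588^2.8319 = 0.1924
R(t) = exp(-0.1924)
R(t) = 0.825

0.825


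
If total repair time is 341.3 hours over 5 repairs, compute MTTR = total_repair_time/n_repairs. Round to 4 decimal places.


total_repair_time = 341.3
n_repairs = 5
MTTR = 341.3 / 5
MTTR = 68.26

68.26


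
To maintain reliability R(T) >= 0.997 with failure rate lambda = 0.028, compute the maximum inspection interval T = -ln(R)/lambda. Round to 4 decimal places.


R_target = 0.997
lambda = 0.028
-ln(0.997) = 0.003
T = 0.003 / 0.028
T = 0.1073

0.1073


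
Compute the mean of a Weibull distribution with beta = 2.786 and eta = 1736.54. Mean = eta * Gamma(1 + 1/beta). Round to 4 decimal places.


beta = 2.786, eta = 1736.54
1/beta = 0.3589
1 + 1/beta = 1.3589
Gamma(1.3589) = 0.8903
Mean = 1736.54 * 0.8903
Mean = 1546.0115

1546.0115


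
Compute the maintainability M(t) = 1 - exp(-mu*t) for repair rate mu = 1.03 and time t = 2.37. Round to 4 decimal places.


mu = 1.03, t = 2.37
mu * t = 1.03 * 2.37 = 2.4411
exp(-2.4411) = 0.0871
M(t) = 1 - 0.0871
M(t) = 0.9129

0.9129


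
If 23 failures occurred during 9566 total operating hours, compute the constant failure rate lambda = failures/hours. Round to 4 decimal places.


failures = 23
total_hours = 9566
lambda = 23 / 9566
lambda = 0.0024

0.0024


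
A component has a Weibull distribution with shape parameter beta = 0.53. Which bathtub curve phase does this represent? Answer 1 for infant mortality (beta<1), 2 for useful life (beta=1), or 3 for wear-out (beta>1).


beta = 0.53
Compare beta to 1:
beta < 1 => infant mortality (phase 1)
beta = 1 => useful life (phase 2)
beta > 1 => wear-out (phase 3)
Since beta = 0.53, this is infant mortality (decreasing failure rate)
Phase = 1

1


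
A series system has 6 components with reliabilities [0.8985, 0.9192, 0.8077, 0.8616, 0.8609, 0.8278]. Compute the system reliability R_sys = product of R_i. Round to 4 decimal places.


Components: [0.8985, 0.9192, 0.8077, 0.8616, 0.8609, 0.8278]
After component 1 (R=0.8985): product = 0.8985
After component 2 (R=0.9192): product = 0.8259
After component 3 (R=0.8077): product = 0.6671
After component 4 (R=0.8616): product = 0.5748
After component 5 (R=0.8609): product = 0.4948
After component 6 (R=0.8278): product = 0.4096
R_sys = 0.4096

0.4096


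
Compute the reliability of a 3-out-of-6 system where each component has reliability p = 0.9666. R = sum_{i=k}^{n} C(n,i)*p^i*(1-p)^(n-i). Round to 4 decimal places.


k = 3, n = 6, p = 0.9666
i=3: C(6,3)=20 * 0.9666^3 * 0.0334^3 = 0.0007
i=4: C(6,4)=15 * 0.9666^4 * 0.0334^2 = 0.0146
i=5: C(6,5)=6 * 0.9666^5 * 0.0334^1 = 0.1691
i=6: C(6,6)=1 * 0.9666^6 * 0.0334^0 = 0.8156
R = sum of terms = 1.0

1.0


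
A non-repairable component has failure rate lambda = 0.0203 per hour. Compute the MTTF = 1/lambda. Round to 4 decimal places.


lambda = 0.0203
MTTF = 1 / 0.0203
MTTF = 49.2611

49.2611


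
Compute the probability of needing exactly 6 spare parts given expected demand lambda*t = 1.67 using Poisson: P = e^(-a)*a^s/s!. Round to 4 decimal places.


a = 1.67, s = 6
e^(-a) = e^(-1.67) = 0.1882
a^s = 1.67^6 = 21.692
s! = 720
P = 0.1882 * 21.692 / 720
P = 0.0057

0.0057


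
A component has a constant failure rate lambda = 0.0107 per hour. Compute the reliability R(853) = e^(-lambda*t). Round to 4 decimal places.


lambda = 0.0107
t = 853
lambda * t = 9.1271
R(t) = e^(-9.1271)
R(t) = 0.0001

0.0001


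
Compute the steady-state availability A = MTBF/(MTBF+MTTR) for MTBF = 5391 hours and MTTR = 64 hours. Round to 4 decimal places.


MTBF = 5391
MTTR = 64
MTBF + MTTR = 5455
A = 5391 / 5455
A = 0.9883

0.9883


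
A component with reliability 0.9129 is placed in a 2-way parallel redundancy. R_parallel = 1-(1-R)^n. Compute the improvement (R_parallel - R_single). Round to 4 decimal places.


R_single = 0.9129, n = 2
1 - R_single = 0.0871
(1 - R_single)^n = 0.0871^2 = 0.0076
R_parallel = 1 - 0.0076 = 0.9924
Improvement = 0.9924 - 0.9129
Improvement = 0.0795

0.0795


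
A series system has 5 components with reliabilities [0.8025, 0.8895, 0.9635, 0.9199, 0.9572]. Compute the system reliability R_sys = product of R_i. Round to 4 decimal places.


Components: [0.8025, 0.8895, 0.9635, 0.9199, 0.9572]
After component 1 (R=0.8025): product = 0.8025
After component 2 (R=0.8895): product = 0.7138
After component 3 (R=0.9635): product = 0.6878
After component 4 (R=0.9199): product = 0.6327
After component 5 (R=0.9572): product = 0.6056
R_sys = 0.6056

0.6056


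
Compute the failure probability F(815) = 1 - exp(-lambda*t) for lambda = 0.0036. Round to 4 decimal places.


lambda = 0.0036, t = 815
lambda * t = 2.934
exp(-2.934) = 0.0532
F(t) = 1 - 0.0532
F(t) = 0.9468

0.9468


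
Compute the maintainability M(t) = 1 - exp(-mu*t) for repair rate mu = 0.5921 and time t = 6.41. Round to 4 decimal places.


mu = 0.5921, t = 6.41
mu * t = 0.5921 * 6.41 = 3.7954
exp(-3.7954) = 0.0225
M(t) = 1 - 0.0225
M(t) = 0.9775

0.9775


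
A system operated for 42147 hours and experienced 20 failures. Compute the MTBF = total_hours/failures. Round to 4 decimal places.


total_hours = 42147
failures = 20
MTBF = 42147 / 20
MTBF = 2107.35

2107.35


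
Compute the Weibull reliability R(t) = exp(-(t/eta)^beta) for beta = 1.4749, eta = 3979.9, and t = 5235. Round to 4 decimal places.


beta = 1.4749, eta = 3979.9, t = 5235
t/eta = 5235 / 3979.9 = 1.3154
(t/eta)^beta = 1.3154^1.4749 = 1.4982
R(t) = exp(-1.4982)
R(t) = 0.2235

0.2235


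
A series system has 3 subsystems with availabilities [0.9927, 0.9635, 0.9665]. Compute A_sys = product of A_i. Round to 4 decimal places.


Subsystems: [0.9927, 0.9635, 0.9665]
After subsystem 1 (A=0.9927): product = 0.9927
After subsystem 2 (A=0.9635): product = 0.9565
After subsystem 3 (A=0.9665): product = 0.9244
A_sys = 0.9244

0.9244


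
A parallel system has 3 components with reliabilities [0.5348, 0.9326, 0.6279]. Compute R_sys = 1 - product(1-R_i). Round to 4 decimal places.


Components: [0.5348, 0.9326, 0.6279]
(1 - 0.5348) = 0.4652, running product = 0.4652
(1 - 0.9326) = 0.0674, running product = 0.0314
(1 - 0.6279) = 0.3721, running product = 0.0117
Product of (1-R_i) = 0.0117
R_sys = 1 - 0.0117 = 0.9883

0.9883


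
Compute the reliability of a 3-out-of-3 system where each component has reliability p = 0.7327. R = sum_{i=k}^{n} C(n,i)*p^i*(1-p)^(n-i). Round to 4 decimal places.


k = 3, n = 3, p = 0.7327
i=3: C(3,3)=1 * 0.7327^3 * 0.2673^0 = 0.3933
R = sum of terms = 0.3933

0.3933


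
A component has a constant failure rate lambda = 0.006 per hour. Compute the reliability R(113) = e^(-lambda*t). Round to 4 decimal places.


lambda = 0.006
t = 113
lambda * t = 0.678
R(t) = e^(-0.678)
R(t) = 0.5076

0.5076


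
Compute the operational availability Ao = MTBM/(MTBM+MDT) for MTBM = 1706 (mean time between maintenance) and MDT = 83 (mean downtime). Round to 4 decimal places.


MTBM = 1706
MDT = 83
MTBM + MDT = 1789
Ao = 1706 / 1789
Ao = 0.9536

0.9536


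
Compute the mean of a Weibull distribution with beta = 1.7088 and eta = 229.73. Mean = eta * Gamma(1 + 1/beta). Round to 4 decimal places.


beta = 1.7088, eta = 229.73
1/beta = 0.5852
1 + 1/beta = 1.5852
Gamma(1.5852) = 0.8919
Mean = 229.73 * 0.8919
Mean = 204.9042

204.9042


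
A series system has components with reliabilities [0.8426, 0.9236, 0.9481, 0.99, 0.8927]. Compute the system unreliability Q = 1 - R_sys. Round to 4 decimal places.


Components: [0.8426, 0.9236, 0.9481, 0.99, 0.8927]
After component 1: product = 0.8426
After component 2: product = 0.7782
After component 3: product = 0.7378
After component 4: product = 0.7305
After component 5: product = 0.6521
R_sys = 0.6521
Q = 1 - 0.6521 = 0.3479

0.3479


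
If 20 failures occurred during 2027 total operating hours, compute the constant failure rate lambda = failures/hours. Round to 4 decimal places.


failures = 20
total_hours = 2027
lambda = 20 / 2027
lambda = 0.0099

0.0099


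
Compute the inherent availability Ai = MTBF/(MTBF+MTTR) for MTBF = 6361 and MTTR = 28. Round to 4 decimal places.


MTBF = 6361
MTTR = 28
MTBF + MTTR = 6389
Ai = 6361 / 6389
Ai = 0.9956

0.9956


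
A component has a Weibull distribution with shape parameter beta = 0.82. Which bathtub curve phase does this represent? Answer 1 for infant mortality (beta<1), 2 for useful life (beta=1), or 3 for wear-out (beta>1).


beta = 0.82
Compare beta to 1:
beta < 1 => infant mortality (phase 1)
beta = 1 => useful life (phase 2)
beta > 1 => wear-out (phase 3)
Since beta = 0.82, this is infant mortality (decreasing failure rate)
Phase = 1

1


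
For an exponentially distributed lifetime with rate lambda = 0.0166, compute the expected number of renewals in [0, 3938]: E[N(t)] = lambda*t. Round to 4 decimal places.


lambda = 0.0166
t = 3938
E[N(t)] = lambda * t
E[N(t)] = 0.0166 * 3938
E[N(t)] = 65.3708

65.3708


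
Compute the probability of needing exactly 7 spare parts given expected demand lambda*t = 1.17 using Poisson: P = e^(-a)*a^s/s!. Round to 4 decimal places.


a = 1.17, s = 7
e^(-a) = e^(-1.17) = 0.3104
a^s = 1.17^7 = 3.0012
s! = 5040
P = 0.3104 * 3.0012 / 5040
P = 0.0002

0.0002


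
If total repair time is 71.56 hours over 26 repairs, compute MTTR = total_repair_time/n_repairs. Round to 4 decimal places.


total_repair_time = 71.56
n_repairs = 26
MTTR = 71.56 / 26
MTTR = 2.7523

2.7523


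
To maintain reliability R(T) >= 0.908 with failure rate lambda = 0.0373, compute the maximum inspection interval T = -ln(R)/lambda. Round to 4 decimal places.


R_target = 0.908
lambda = 0.0373
-ln(0.908) = 0.0965
T = 0.0965 / 0.0373
T = 2.5874

2.5874


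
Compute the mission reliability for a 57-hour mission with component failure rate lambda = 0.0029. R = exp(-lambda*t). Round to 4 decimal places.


lambda = 0.0029
mission_time = 57
lambda * t = 0.0029 * 57 = 0.1653
R = exp(-0.1653)
R = 0.8476

0.8476


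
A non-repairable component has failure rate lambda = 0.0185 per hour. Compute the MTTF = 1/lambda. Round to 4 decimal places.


lambda = 0.0185
MTTF = 1 / 0.0185
MTTF = 54.0541

54.0541


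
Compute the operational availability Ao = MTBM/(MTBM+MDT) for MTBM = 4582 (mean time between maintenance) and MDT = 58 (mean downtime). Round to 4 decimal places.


MTBM = 4582
MDT = 58
MTBM + MDT = 4640
Ao = 4582 / 4640
Ao = 0.9875

0.9875


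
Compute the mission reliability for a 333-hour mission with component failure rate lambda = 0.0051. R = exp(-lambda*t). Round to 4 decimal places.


lambda = 0.0051
mission_time = 333
lambda * t = 0.0051 * 333 = 1.6983
R = exp(-1.6983)
R = 0.183

0.183


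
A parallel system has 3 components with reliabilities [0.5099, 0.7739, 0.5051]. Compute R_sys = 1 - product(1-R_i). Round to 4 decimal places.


Components: [0.5099, 0.7739, 0.5051]
(1 - 0.5099) = 0.4901, running product = 0.4901
(1 - 0.7739) = 0.2261, running product = 0.1108
(1 - 0.5051) = 0.4949, running product = 0.0548
Product of (1-R_i) = 0.0548
R_sys = 1 - 0.0548 = 0.9452

0.9452


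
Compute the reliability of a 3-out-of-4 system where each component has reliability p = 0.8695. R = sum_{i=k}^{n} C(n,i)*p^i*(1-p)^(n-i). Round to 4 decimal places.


k = 3, n = 4, p = 0.8695
i=3: C(4,3)=4 * 0.8695^3 * 0.1305^1 = 0.3431
i=4: C(4,4)=1 * 0.8695^4 * 0.1305^0 = 0.5716
R = sum of terms = 0.9147

0.9147


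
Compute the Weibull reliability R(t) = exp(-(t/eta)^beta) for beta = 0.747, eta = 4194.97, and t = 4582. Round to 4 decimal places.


beta = 0.747, eta = 4194.97, t = 4582
t/eta = 4582 / 4194.97 = 1.0923
(t/eta)^beta = 1.0923^0.747 = 1.0681
R(t) = exp(-1.0681)
R(t) = 0.3436

0.3436


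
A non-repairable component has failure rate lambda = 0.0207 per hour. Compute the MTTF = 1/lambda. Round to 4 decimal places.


lambda = 0.0207
MTTF = 1 / 0.0207
MTTF = 48.3092

48.3092


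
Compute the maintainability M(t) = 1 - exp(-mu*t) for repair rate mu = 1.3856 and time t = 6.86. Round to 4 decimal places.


mu = 1.3856, t = 6.86
mu * t = 1.3856 * 6.86 = 9.5052
exp(-9.5052) = 0.0001
M(t) = 1 - 0.0001
M(t) = 0.9999

0.9999


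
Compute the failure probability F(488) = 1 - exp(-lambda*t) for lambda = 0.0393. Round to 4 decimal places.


lambda = 0.0393, t = 488
lambda * t = 19.1784
exp(-19.1784) = 0.0
F(t) = 1 - 0.0
F(t) = 1.0

1.0


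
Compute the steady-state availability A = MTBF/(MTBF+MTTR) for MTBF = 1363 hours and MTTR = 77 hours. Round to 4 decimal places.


MTBF = 1363
MTTR = 77
MTBF + MTTR = 1440
A = 1363 / 1440
A = 0.9465

0.9465


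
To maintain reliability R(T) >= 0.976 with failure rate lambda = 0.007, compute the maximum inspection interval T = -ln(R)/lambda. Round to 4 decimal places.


R_target = 0.976
lambda = 0.007
-ln(0.976) = 0.0243
T = 0.0243 / 0.007
T = 3.4704

3.4704


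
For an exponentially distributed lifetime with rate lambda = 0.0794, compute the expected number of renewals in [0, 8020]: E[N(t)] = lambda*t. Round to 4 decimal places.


lambda = 0.0794
t = 8020
E[N(t)] = lambda * t
E[N(t)] = 0.0794 * 8020
E[N(t)] = 636.788

636.788


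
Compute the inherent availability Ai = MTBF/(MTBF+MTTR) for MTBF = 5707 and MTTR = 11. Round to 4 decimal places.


MTBF = 5707
MTTR = 11
MTBF + MTTR = 5718
Ai = 5707 / 5718
Ai = 0.9981

0.9981


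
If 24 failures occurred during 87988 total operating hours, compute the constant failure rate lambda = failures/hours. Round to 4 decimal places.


failures = 24
total_hours = 87988
lambda = 24 / 87988
lambda = 0.0003

0.0003


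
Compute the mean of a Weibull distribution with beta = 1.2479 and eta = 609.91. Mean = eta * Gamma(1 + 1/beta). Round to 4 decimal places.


beta = 1.2479, eta = 609.91
1/beta = 0.8013
1 + 1/beta = 1.8013
Gamma(1.8013) = 0.9317
Mean = 609.91 * 0.9317
Mean = 568.2786

568.2786


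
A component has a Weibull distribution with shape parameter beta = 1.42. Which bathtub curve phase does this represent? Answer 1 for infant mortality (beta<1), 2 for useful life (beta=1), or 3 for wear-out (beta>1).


beta = 1.42
Compare beta to 1:
beta < 1 => infant mortality (phase 1)
beta = 1 => useful life (phase 2)
beta > 1 => wear-out (phase 3)
Since beta = 1.42, this is wear-out (increasing failure rate)
Phase = 3

3


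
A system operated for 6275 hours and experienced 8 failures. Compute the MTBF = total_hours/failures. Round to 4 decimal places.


total_hours = 6275
failures = 8
MTBF = 6275 / 8
MTBF = 784.375

784.375


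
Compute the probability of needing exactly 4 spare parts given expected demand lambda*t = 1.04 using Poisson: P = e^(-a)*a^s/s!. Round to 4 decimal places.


a = 1.04, s = 4
e^(-a) = e^(-1.04) = 0.3535
a^s = 1.04^4 = 1.1699
s! = 24
P = 0.3535 * 1.1699 / 24
P = 0.0172

0.0172


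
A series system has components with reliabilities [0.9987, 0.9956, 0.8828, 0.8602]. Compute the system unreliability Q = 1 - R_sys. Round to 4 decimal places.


Components: [0.9987, 0.9956, 0.8828, 0.8602]
After component 1: product = 0.9987
After component 2: product = 0.9943
After component 3: product = 0.8778
After component 4: product = 0.7551
R_sys = 0.7551
Q = 1 - 0.7551 = 0.2449

0.2449


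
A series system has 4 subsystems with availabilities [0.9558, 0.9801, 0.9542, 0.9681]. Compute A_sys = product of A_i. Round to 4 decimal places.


Subsystems: [0.9558, 0.9801, 0.9542, 0.9681]
After subsystem 1 (A=0.9558): product = 0.9558
After subsystem 2 (A=0.9801): product = 0.9368
After subsystem 3 (A=0.9542): product = 0.8939
After subsystem 4 (A=0.9681): product = 0.8654
A_sys = 0.8654

0.8654


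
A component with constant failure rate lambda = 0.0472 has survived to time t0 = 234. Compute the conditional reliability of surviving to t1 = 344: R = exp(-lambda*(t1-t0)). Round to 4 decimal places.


lambda = 0.0472
t0 = 234, t1 = 344
t1 - t0 = 110
lambda * (t1-t0) = 0.0472 * 110 = 5.192
R = exp(-5.192)
R = 0.0056

0.0056


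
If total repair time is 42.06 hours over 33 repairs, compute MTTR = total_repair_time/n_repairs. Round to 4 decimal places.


total_repair_time = 42.06
n_repairs = 33
MTTR = 42.06 / 33
MTTR = 1.2745

1.2745


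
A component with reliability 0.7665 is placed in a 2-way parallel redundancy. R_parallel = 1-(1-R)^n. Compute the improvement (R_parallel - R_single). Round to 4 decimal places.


R_single = 0.7665, n = 2
1 - R_single = 0.2335
(1 - R_single)^n = 0.2335^2 = 0.0545
R_parallel = 1 - 0.0545 = 0.9455
Improvement = 0.9455 - 0.7665
Improvement = 0.179

0.179


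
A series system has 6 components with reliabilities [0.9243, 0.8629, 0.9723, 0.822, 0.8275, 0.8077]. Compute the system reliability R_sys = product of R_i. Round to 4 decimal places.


Components: [0.9243, 0.8629, 0.9723, 0.822, 0.8275, 0.8077]
After component 1 (R=0.9243): product = 0.9243
After component 2 (R=0.8629): product = 0.7976
After component 3 (R=0.9723): product = 0.7755
After component 4 (R=0.822): product = 0.6374
After component 5 (R=0.8275): product = 0.5275
After component 6 (R=0.8077): product = 0.4261
R_sys = 0.4261

0.4261


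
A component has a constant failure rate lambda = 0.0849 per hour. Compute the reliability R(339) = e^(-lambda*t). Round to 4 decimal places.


lambda = 0.0849
t = 339
lambda * t = 28.7811
R(t) = e^(-28.7811)
R(t) = 0.0

0.0


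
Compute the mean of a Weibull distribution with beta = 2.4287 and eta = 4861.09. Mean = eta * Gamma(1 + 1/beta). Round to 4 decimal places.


beta = 2.4287, eta = 4861.09
1/beta = 0.4117
1 + 1/beta = 1.4117
Gamma(1.4117) = 0.8867
Mean = 4861.09 * 0.8867
Mean = 4310.265

4310.265


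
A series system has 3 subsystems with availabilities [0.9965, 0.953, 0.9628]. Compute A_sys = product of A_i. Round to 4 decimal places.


Subsystems: [0.9965, 0.953, 0.9628]
After subsystem 1 (A=0.9965): product = 0.9965
After subsystem 2 (A=0.953): product = 0.9497
After subsystem 3 (A=0.9628): product = 0.9143
A_sys = 0.9143

0.9143


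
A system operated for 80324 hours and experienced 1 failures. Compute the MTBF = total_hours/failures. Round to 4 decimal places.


total_hours = 80324
failures = 1
MTBF = 80324 / 1
MTBF = 80324.0

80324.0


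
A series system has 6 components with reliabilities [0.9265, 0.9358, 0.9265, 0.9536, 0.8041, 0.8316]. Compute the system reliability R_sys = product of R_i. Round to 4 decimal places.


Components: [0.9265, 0.9358, 0.9265, 0.9536, 0.8041, 0.8316]
After component 1 (R=0.9265): product = 0.9265
After component 2 (R=0.9358): product = 0.867
After component 3 (R=0.9265): product = 0.8033
After component 4 (R=0.9536): product = 0.766
After component 5 (R=0.8041): product = 0.616
After component 6 (R=0.8316): product = 0.5122
R_sys = 0.5122

0.5122


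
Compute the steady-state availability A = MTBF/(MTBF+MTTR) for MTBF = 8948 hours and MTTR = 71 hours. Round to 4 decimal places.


MTBF = 8948
MTTR = 71
MTBF + MTTR = 9019
A = 8948 / 9019
A = 0.9921

0.9921


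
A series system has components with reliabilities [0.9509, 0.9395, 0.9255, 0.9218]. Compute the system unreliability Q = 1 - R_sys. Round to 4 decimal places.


Components: [0.9509, 0.9395, 0.9255, 0.9218]
After component 1: product = 0.9509
After component 2: product = 0.8934
After component 3: product = 0.8268
After component 4: product = 0.7622
R_sys = 0.7622
Q = 1 - 0.7622 = 0.2378

0.2378


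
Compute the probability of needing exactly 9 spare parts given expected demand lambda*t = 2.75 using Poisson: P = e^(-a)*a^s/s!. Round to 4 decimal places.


a = 2.75, s = 9
e^(-a) = e^(-2.75) = 0.0639
a^s = 2.75^9 = 8994.8566
s! = 362880
P = 0.0639 * 8994.8566 / 362880
P = 0.0016

0.0016


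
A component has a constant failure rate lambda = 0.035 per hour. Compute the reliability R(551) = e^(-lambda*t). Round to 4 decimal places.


lambda = 0.035
t = 551
lambda * t = 19.285
R(t) = e^(-19.285)
R(t) = 0.0

0.0


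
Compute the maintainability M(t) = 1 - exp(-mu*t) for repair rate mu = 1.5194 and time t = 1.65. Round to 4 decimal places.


mu = 1.5194, t = 1.65
mu * t = 1.5194 * 1.65 = 2.507
exp(-2.507) = 0.0815
M(t) = 1 - 0.0815
M(t) = 0.9185

0.9185


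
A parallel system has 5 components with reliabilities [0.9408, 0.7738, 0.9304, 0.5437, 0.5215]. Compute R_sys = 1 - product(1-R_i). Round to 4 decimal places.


Components: [0.9408, 0.7738, 0.9304, 0.5437, 0.5215]
(1 - 0.9408) = 0.0592, running product = 0.0592
(1 - 0.7738) = 0.2262, running product = 0.0134
(1 - 0.9304) = 0.0696, running product = 0.0009
(1 - 0.5437) = 0.4563, running product = 0.0004
(1 - 0.5215) = 0.4785, running product = 0.0002
Product of (1-R_i) = 0.0002
R_sys = 1 - 0.0002 = 0.9998

0.9998


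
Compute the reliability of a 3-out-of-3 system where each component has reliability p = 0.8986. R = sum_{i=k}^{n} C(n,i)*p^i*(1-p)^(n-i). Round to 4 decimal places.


k = 3, n = 3, p = 0.8986
i=3: C(3,3)=1 * 0.8986^3 * 0.1014^0 = 0.7256
R = sum of terms = 0.7256

0.7256


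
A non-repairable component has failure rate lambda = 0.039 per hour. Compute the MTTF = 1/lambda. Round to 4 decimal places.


lambda = 0.039
MTTF = 1 / 0.039
MTTF = 25.641

25.641


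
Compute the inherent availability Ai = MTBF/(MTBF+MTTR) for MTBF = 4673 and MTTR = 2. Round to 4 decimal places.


MTBF = 4673
MTTR = 2
MTBF + MTTR = 4675
Ai = 4673 / 4675
Ai = 0.9996

0.9996


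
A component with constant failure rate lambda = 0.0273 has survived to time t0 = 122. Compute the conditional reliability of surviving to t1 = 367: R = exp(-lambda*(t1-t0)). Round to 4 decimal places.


lambda = 0.0273
t0 = 122, t1 = 367
t1 - t0 = 245
lambda * (t1-t0) = 0.0273 * 245 = 6.6885
R = exp(-6.6885)
R = 0.0012

0.0012


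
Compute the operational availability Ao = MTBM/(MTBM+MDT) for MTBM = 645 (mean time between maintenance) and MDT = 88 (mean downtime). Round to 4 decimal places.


MTBM = 645
MDT = 88
MTBM + MDT = 733
Ao = 645 / 733
Ao = 0.8799

0.8799


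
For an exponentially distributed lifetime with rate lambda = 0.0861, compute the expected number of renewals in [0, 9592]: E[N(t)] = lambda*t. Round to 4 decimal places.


lambda = 0.0861
t = 9592
E[N(t)] = lambda * t
E[N(t)] = 0.0861 * 9592
E[N(t)] = 825.8712

825.8712


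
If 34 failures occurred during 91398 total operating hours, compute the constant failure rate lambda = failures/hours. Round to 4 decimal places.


failures = 34
total_hours = 91398
lambda = 34 / 91398
lambda = 0.0004

0.0004


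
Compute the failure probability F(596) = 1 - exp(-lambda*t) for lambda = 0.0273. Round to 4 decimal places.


lambda = 0.0273, t = 596
lambda * t = 16.2708
exp(-16.2708) = 0.0
F(t) = 1 - 0.0
F(t) = 1.0

1.0


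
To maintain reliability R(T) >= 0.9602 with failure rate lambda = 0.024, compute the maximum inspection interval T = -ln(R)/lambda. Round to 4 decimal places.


R_target = 0.9602
lambda = 0.024
-ln(0.9602) = 0.0406
T = 0.0406 / 0.024
T = 1.6922

1.6922
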